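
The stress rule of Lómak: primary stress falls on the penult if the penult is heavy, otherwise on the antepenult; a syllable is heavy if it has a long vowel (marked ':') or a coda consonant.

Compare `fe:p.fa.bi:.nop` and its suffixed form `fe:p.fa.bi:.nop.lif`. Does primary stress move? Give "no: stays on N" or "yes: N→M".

Base `fe:p.fa.bi:.nop` (4 syllables):
  Weights: 2 fa L, 3 bi: H, 4 nop H.
  The penult (syllable 3, bi:) is heavy, so it takes stress.
  → primary stress on syllable 3.
Suffixed `fe:p.fa.bi:.nop.lif` (5 syllables):
  Weights: 3 bi: H, 4 nop H, 5 lif H.
  The penult (syllable 4, nop) is heavy, so it takes stress.
  → primary stress on syllable 4.

yes: 3→4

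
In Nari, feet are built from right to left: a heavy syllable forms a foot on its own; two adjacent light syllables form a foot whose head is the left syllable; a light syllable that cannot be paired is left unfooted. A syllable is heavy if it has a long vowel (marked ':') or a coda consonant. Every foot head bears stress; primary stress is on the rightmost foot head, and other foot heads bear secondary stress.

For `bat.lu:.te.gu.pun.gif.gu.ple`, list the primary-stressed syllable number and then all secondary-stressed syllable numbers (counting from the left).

Weights: 1 bat H, 2 lu: H, 3 te L, 4 gu L, 5 pun H, 6 gif H, 7 gu L, 8 ple L.
Parse right to left (heavy = foot alone; LL = one foot; stranded L unfooted): (ˈbat) (ˈlu:) (ˈte.gu) (ˈpun) (ˈgif) (ˈgu.ple).
Foot heads: 1, 2, 3, 5, 6, 7.
Primary stress on the rightmost head = syllable 7.
Secondary stress on 1, 2, 3, 5, 6: ˌbat.ˌlu:.ˌte.gu.ˌpun.ˌgif.ˈgu.ple.

primary 7, secondary 1, 2, 3, 5, 6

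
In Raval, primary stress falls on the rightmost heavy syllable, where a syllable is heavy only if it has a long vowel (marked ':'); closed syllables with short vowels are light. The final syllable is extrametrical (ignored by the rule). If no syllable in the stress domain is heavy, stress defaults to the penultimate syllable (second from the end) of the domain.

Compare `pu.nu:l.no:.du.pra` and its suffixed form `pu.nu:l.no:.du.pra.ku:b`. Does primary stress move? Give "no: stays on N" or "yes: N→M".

no: stays on 3

Base `pu.nu:l.no:.du.pra` (5 syllables):
  The final syllable (5, pra) is extrametrical; the stress domain is syllables 1–4.
  Weights: 1 pu L, 2 nu:l H, 3 no: H, 4 du L.
  Heavy syllables in the domain: 2, 3. The rightmost is syllable 3 (no:).
  → primary stress on syllable 3.
Suffixed `pu.nu:l.no:.du.pra.ku:b` (6 syllables):
  The final syllable (6, ku:b) is extrametrical; the stress domain is syllables 1–5.
  Weights: 1 pu L, 2 nu:l H, 3 no: H, 4 du L, 5 pra L.
  Heavy syllables in the domain: 2, 3. The rightmost is syllable 3 (no:).
  → primary stress on syllable 3.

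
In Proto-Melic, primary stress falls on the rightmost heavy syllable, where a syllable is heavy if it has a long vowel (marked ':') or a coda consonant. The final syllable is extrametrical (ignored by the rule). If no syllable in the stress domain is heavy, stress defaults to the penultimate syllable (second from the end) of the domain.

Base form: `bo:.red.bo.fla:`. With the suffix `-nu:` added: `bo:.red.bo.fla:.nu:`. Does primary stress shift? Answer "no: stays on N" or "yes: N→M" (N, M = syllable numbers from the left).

yes: 2→4

Base `bo:.red.bo.fla:` (4 syllables):
  The final syllable (4, fla:) is extrametrical; the stress domain is syllables 1–3.
  Weights: 1 bo: H, 2 red H, 3 bo L.
  Heavy syllables in the domain: 1, 2. The rightmost is syllable 2 (red).
  → primary stress on syllable 2.
Suffixed `bo:.red.bo.fla:.nu:` (5 syllables):
  The final syllable (5, nu:) is extrametrical; the stress domain is syllables 1–4.
  Weights: 1 bo: H, 2 red H, 3 bo L, 4 fla: H.
  Heavy syllables in the domain: 1, 2, 4. The rightmost is syllable 4 (fla:).
  → primary stress on syllable 4.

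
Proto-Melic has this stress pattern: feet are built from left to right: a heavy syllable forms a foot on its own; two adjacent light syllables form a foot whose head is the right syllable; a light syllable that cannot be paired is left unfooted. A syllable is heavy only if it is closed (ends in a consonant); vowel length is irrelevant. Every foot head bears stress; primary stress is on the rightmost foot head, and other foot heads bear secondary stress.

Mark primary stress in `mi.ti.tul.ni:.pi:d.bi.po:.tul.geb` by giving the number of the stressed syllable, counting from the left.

Weights: 1 mi L, 2 ti L, 3 tul H, 4 ni: L, 5 pi:d H, 6 bi L, 7 po: L, 8 tul H, 9 geb H.
Parse left to right (heavy = foot alone; LL = one foot; stranded L unfooted): (mi.ˈti) (ˈtul) ni: (ˈpi:d) (bi.ˈpo:) (ˈtul) (ˈgeb).
Foot heads: 2, 3, 5, 7, 8, 9.
Primary stress on the rightmost head = syllable 9.
Primary stress: syllable 9 → mi.ti.tul.ni:.pi:d.bi.po:.tul.ˈgeb.

9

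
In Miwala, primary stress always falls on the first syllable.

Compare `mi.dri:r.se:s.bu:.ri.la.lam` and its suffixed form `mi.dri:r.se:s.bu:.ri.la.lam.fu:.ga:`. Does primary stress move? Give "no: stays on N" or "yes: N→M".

Base `mi.dri:r.se:s.bu:.ri.la.lam` (7 syllables):
  The word has 7 syllables; the first syllable is syllable 1 (mi).
  → primary stress on syllable 1.
Suffixed `mi.dri:r.se:s.bu:.ri.la.lam.fu:.ga:` (9 syllables):
  The word has 9 syllables; the first syllable is syllable 1 (mi).
  → primary stress on syllable 1.

no: stays on 1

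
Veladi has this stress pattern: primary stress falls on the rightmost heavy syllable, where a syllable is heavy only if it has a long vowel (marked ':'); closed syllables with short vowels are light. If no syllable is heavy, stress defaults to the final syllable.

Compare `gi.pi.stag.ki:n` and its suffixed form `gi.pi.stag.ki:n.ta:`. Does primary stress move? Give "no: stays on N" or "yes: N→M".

yes: 4→5

Base `gi.pi.stag.ki:n` (4 syllables):
  Weights: 1 gi L, 2 pi L, 3 stag L, 4 ki:n H.
  Heavy syllables in the domain: 4. The rightmost is syllable 4 (ki:n).
  → primary stress on syllable 4.
Suffixed `gi.pi.stag.ki:n.ta:` (5 syllables):
  Weights: 1 gi L, 2 pi L, 3 stag L, 4 ki:n H, 5 ta: H.
  Heavy syllables in the domain: 4, 5. The rightmost is syllable 5 (ta:).
  → primary stress on syllable 5.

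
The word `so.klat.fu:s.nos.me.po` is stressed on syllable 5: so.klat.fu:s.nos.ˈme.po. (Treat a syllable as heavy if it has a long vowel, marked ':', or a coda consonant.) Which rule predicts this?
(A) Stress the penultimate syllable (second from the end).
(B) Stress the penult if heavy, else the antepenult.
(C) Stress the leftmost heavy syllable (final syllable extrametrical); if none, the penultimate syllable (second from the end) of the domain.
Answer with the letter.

Rule A → syllable 5 ✓.
Rule B → syllable 4 (observed: 5).
Rule C → syllable 2 (observed: 5).

A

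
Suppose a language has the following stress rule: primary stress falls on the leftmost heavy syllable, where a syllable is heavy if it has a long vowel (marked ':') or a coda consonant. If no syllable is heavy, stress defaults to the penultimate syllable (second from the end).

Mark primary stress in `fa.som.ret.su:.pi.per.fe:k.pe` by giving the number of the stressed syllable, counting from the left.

Weights: 1 fa L, 2 som H, 3 ret H, 4 su: H, 5 pi L, 6 per H, 7 fe:k H, 8 pe L.
Heavy syllables in the domain: 2, 3, 4, 6, 7. The leftmost is syllable 2 (som).
Primary stress: syllable 2 → fa.ˈsom.ret.su:.pi.per.fe:k.pe.

2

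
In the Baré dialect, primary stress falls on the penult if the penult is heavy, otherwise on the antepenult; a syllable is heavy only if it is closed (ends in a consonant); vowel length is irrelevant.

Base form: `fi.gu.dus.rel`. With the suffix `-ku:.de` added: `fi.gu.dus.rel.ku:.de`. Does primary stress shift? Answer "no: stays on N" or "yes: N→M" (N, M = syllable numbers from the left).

yes: 3→4

Base `fi.gu.dus.rel` (4 syllables):
  Weights: 2 gu L, 3 dus H, 4 rel H.
  The penult (syllable 3, dus) is heavy, so it takes stress.
  → primary stress on syllable 3.
Suffixed `fi.gu.dus.rel.ku:.de` (6 syllables):
  Weights: 4 rel H, 5 ku: L, 6 de L.
  The penult (syllable 5, ku:) is light, so stress falls on the antepenult (syllable 4, rel).
  → primary stress on syllable 4.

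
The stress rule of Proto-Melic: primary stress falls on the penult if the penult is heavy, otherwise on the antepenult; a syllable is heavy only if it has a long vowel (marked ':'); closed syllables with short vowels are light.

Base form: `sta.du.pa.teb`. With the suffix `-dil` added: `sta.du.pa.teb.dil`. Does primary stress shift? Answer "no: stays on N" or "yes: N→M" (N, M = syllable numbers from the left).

yes: 2→3

Base `sta.du.pa.teb` (4 syllables):
  Weights: 2 du L, 3 pa L, 4 teb L.
  The penult (syllable 3, pa) is light, so stress falls on the antepenult (syllable 2, du).
  → primary stress on syllable 2.
Suffixed `sta.du.pa.teb.dil` (5 syllables):
  Weights: 3 pa L, 4 teb L, 5 dil L.
  The penult (syllable 4, teb) is light, so stress falls on the antepenult (syllable 3, pa).
  → primary stress on syllable 3.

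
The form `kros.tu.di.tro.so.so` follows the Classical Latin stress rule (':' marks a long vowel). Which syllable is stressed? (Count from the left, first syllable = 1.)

4

Classical Latin: stress the penult if heavy (long vowel or closed), else the antepenult.
Weights: 4 tro L, 5 so L, 6 so L.
The penult (syllable 5, so) is light, so stress falls on the antepenult (syllable 4, tro).
Stress on syllable 4: kros.tu.di.ˈtro.so.so.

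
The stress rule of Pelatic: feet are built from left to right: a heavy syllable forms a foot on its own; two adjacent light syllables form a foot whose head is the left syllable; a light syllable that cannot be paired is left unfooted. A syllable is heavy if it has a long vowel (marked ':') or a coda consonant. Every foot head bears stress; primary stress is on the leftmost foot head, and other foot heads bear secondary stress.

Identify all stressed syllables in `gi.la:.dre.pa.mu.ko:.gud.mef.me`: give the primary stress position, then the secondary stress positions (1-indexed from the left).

primary 2, secondary 3, 6, 7, 8

Weights: 1 gi L, 2 la: H, 3 dre L, 4 pa L, 5 mu L, 6 ko: H, 7 gud H, 8 mef H, 9 me L.
Parse left to right (heavy = foot alone; LL = one foot; stranded L unfooted): gi (ˈla:) (ˈdre.pa) mu (ˈko:) (ˈgud) (ˈmef) me.
Foot heads: 2, 3, 6, 7, 8.
Primary stress on the leftmost head = syllable 2.
Secondary stress on 3, 6, 7, 8: gi.ˈla:.ˌdre.pa.mu.ˌko:.ˌgud.ˌmef.me.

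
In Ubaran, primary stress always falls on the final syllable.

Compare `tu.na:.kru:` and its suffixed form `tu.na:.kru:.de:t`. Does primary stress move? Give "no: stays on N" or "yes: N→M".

yes: 3→4

Base `tu.na:.kru:` (3 syllables):
  The word has 3 syllables; the final syllable is syllable 3 (kru:).
  → primary stress on syllable 3.
Suffixed `tu.na:.kru:.de:t` (4 syllables):
  The word has 4 syllables; the final syllable is syllable 4 (de:t).
  → primary stress on syllable 4.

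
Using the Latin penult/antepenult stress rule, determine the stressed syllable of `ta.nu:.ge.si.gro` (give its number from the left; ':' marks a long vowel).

3

Classical Latin: stress the penult if heavy (long vowel or closed), else the antepenult.
Weights: 3 ge L, 4 si L, 5 gro L.
The penult (syllable 4, si) is light, so stress falls on the antepenult (syllable 3, ge).
Stress on syllable 3: ta.nu:.ˈge.si.gro.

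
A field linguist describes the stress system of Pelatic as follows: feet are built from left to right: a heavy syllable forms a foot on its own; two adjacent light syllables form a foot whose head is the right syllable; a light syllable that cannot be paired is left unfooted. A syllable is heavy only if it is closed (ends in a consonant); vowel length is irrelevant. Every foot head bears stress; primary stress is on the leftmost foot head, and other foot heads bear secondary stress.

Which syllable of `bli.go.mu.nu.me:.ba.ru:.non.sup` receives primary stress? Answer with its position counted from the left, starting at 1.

2

Weights: 1 bli L, 2 go L, 3 mu L, 4 nu L, 5 me: L, 6 ba L, 7 ru: L, 8 non H, 9 sup H.
Parse left to right (heavy = foot alone; LL = one foot; stranded L unfooted): (bli.ˈgo) (mu.ˈnu) (me:.ˈba) ru: (ˈnon) (ˈsup).
Foot heads: 2, 4, 6, 8, 9.
Primary stress on the leftmost head = syllable 2.
Primary stress: syllable 2 → bli.ˈgo.mu.nu.me:.ba.ru:.non.sup.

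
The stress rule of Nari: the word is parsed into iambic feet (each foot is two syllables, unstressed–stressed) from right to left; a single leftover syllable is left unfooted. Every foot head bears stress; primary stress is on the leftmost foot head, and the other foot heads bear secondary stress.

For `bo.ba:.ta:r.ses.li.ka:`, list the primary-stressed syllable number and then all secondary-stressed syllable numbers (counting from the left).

primary 2, secondary 4, 6

Parse right to left into iambic (σˈσ) feet: (bo.ˈba:) (ta:r.ˈses) (li.ˈka:).
Foot heads (stressed positions): 2, 4, 6.
End Rule Leftmost: primary stress on the leftmost head = syllable 2.
Secondary stress on 4, 6: bo.ˈba:.ta:r.ˌses.li.ˌka:.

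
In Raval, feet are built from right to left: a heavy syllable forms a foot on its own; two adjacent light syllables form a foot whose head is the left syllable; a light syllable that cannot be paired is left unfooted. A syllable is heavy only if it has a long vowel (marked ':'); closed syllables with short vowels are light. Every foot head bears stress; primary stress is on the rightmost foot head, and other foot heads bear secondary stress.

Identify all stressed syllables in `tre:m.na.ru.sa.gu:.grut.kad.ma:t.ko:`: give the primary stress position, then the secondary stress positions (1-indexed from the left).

primary 9, secondary 1, 3, 5, 6, 8

Weights: 1 tre:m H, 2 na L, 3 ru L, 4 sa L, 5 gu: H, 6 grut L, 7 kad L, 8 ma:t H, 9 ko: H.
Parse right to left (heavy = foot alone; LL = one foot; stranded L unfooted): (ˈtre:m) na (ˈru.sa) (ˈgu:) (ˈgrut.kad) (ˈma:t) (ˈko:).
Foot heads: 1, 3, 5, 6, 8, 9.
Primary stress on the rightmost head = syllable 9.
Secondary stress on 1, 3, 5, 6, 8: ˌtre:m.na.ˌru.sa.ˌgu:.ˌgrut.kad.ˌma:t.ˈko:.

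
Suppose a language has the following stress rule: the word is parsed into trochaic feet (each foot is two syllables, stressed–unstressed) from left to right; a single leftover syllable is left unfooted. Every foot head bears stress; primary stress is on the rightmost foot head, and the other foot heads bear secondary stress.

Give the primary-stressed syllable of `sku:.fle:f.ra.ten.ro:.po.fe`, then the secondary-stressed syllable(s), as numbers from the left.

Parse left to right into trochaic (ˈσσ) feet: (ˈsku:.fle:f) (ˈra.ten) (ˈro:.po) fe. Syllable 7 is left unfooted.
Foot heads (stressed positions): 1, 3, 5.
End Rule Rightmost: primary stress on the rightmost head = syllable 5.
Secondary stress on 1, 3: ˌsku:.fle:f.ˌra.ten.ˈro:.po.fe.

primary 5, secondary 1, 3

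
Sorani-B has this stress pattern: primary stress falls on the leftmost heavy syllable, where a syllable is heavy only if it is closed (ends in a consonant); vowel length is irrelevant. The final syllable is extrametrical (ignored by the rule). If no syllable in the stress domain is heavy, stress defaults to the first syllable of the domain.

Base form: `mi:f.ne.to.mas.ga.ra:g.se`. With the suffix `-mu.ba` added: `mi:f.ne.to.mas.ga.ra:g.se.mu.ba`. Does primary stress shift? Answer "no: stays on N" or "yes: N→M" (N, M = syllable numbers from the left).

Base `mi:f.ne.to.mas.ga.ra:g.se` (7 syllables):
  The final syllable (7, se) is extrametrical; the stress domain is syllables 1–6.
  Weights: 1 mi:f H, 2 ne L, 3 to L, 4 mas H, 5 ga L, 6 ra:g H.
  Heavy syllables in the domain: 1, 4, 6. The leftmost is syllable 1 (mi:f).
  → primary stress on syllable 1.
Suffixed `mi:f.ne.to.mas.ga.ra:g.se.mu.ba` (9 syllables):
  The final syllable (9, ba) is extrametrical; the stress domain is syllables 1–8.
  Weights: 1 mi:f H, 2 ne L, 3 to L, 4 mas H, 5 ga L, 6 ra:g H, 7 se L, 8 mu L.
  Heavy syllables in the domain: 1, 4, 6. The leftmost is syllable 1 (mi:f).
  → primary stress on syllable 1.

no: stays on 1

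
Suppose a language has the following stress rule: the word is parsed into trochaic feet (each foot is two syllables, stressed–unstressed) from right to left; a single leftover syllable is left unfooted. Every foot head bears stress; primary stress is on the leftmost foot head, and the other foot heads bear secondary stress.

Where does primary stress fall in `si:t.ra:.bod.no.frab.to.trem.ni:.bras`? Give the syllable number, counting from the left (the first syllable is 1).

2

Parse right to left into trochaic (ˈσσ) feet: si:t (ˈra:.bod) (ˈno.frab) (ˈto.trem) (ˈni:.bras). Syllable 1 is left unfooted.
Foot heads (stressed positions): 2, 4, 6, 8.
End Rule Leftmost: primary stress on the leftmost head = syllable 2.
Primary stress: syllable 2 → si:t.ˈra:.bod.no.frab.to.trem.ni:.bras.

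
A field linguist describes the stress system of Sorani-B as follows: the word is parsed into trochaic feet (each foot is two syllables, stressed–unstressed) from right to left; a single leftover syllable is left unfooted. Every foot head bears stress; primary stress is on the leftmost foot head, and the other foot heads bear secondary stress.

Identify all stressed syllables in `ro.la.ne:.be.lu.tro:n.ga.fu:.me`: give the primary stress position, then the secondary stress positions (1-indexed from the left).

Parse right to left into trochaic (ˈσσ) feet: ro (ˈla.ne:) (ˈbe.lu) (ˈtro:n.ga) (ˈfu:.me). Syllable 1 is left unfooted.
Foot heads (stressed positions): 2, 4, 6, 8.
End Rule Leftmost: primary stress on the leftmost head = syllable 2.
Secondary stress on 4, 6, 8: ro.ˈla.ne:.ˌbe.lu.ˌtro:n.ga.ˌfu:.me.

primary 2, secondary 4, 6, 8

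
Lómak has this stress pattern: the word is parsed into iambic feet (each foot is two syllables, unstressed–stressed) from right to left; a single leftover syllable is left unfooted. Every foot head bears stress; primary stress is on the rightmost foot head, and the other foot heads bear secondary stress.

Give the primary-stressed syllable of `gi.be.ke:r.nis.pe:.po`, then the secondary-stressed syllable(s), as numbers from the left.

primary 6, secondary 2, 4

Parse right to left into iambic (σˈσ) feet: (gi.ˈbe) (ke:r.ˈnis) (pe:.ˈpo).
Foot heads (stressed positions): 2, 4, 6.
End Rule Rightmost: primary stress on the rightmost head = syllable 6.
Secondary stress on 2, 4: gi.ˌbe.ke:r.ˌnis.pe:.ˈpo.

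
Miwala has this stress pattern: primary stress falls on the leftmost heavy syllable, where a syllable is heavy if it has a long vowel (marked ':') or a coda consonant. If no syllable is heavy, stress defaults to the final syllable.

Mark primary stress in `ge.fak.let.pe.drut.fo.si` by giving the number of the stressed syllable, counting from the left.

2

Weights: 1 ge L, 2 fak H, 3 let H, 4 pe L, 5 drut H, 6 fo L, 7 si L.
Heavy syllables in the domain: 2, 3, 5. The leftmost is syllable 2 (fak).
Primary stress: syllable 2 → ge.ˈfak.let.pe.drut.fo.si.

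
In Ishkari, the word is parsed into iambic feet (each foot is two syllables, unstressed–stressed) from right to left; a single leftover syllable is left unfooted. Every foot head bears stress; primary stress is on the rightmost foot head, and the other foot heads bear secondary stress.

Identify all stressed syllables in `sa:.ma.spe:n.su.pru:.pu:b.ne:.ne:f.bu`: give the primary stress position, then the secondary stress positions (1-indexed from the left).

Parse right to left into iambic (σˈσ) feet: sa: (ma.ˈspe:n) (su.ˈpru:) (pu:b.ˈne:) (ne:f.ˈbu). Syllable 1 is left unfooted.
Foot heads (stressed positions): 3, 5, 7, 9.
End Rule Rightmost: primary stress on the rightmost head = syllable 9.
Secondary stress on 3, 5, 7: sa:.ma.ˌspe:n.su.ˌpru:.pu:b.ˌne:.ne:f.ˈbu.

primary 9, secondary 3, 5, 7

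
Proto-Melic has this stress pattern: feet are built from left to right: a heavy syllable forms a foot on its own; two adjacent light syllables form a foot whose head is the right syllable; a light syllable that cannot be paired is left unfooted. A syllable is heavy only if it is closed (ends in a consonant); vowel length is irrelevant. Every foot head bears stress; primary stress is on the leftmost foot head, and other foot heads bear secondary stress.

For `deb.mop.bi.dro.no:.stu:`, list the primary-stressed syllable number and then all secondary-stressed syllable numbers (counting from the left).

primary 1, secondary 2, 4, 6

Weights: 1 deb H, 2 mop H, 3 bi L, 4 dro L, 5 no: L, 6 stu: L.
Parse left to right (heavy = foot alone; LL = one foot; stranded L unfooted): (ˈdeb) (ˈmop) (bi.ˈdro) (no:.ˈstu:).
Foot heads: 1, 2, 4, 6.
Primary stress on the leftmost head = syllable 1.
Secondary stress on 2, 4, 6: ˈdeb.ˌmop.bi.ˌdro.no:.ˌstu:.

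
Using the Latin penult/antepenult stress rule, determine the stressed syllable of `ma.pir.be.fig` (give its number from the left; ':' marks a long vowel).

Classical Latin: stress the penult if heavy (long vowel or closed), else the antepenult.
Weights: 2 pir H, 3 be L, 4 fig H.
The penult (syllable 3, be) is light, so stress falls on the antepenult (syllable 2, pir).
Stress on syllable 2: ma.ˈpir.be.fig.

2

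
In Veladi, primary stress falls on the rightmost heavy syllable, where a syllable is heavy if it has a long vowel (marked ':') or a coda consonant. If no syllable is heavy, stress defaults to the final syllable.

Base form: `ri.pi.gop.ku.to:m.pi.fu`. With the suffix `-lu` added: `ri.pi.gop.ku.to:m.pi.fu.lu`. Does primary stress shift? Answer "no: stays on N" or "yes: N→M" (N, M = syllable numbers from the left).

no: stays on 5

Base `ri.pi.gop.ku.to:m.pi.fu` (7 syllables):
  Weights: 1 ri L, 2 pi L, 3 gop H, 4 ku L, 5 to:m H, 6 pi L, 7 fu L.
  Heavy syllables in the domain: 3, 5. The rightmost is syllable 5 (to:m).
  → primary stress on syllable 5.
Suffixed `ri.pi.gop.ku.to:m.pi.fu.lu` (8 syllables):
  Weights: 1 ri L, 2 pi L, 3 gop H, 4 ku L, 5 to:m H, 6 pi L, 7 fu L, 8 lu L.
  Heavy syllables in the domain: 3, 5. The rightmost is syllable 5 (to:m).
  → primary stress on syllable 5.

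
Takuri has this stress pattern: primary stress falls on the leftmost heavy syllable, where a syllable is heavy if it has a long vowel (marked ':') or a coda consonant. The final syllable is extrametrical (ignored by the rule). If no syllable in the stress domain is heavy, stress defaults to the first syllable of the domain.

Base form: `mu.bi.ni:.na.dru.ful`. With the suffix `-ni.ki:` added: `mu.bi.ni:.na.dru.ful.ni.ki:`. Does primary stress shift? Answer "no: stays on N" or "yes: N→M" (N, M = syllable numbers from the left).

no: stays on 3

Base `mu.bi.ni:.na.dru.ful` (6 syllables):
  The final syllable (6, ful) is extrametrical; the stress domain is syllables 1–5.
  Weights: 1 mu L, 2 bi L, 3 ni: H, 4 na L, 5 dru L.
  Heavy syllables in the domain: 3. The leftmost is syllable 3 (ni:).
  → primary stress on syllable 3.
Suffixed `mu.bi.ni:.na.dru.ful.ni.ki:` (8 syllables):
  The final syllable (8, ki:) is extrametrical; the stress domain is syllables 1–7.
  Weights: 1 mu L, 2 bi L, 3 ni: H, 4 na L, 5 dru L, 6 ful H, 7 ni L.
  Heavy syllables in the domain: 3, 6. The leftmost is syllable 3 (ni:).
  → primary stress on syllable 3.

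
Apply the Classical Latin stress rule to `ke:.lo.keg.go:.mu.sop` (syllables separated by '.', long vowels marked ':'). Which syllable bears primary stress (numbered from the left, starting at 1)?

Classical Latin: stress the penult if heavy (long vowel or closed), else the antepenult.
Weights: 4 go: H, 5 mu L, 6 sop H.
The penult (syllable 5, mu) is light, so stress falls on the antepenult (syllable 4, go:).
Stress on syllable 4: ke:.lo.keg.ˈgo:.mu.sop.

4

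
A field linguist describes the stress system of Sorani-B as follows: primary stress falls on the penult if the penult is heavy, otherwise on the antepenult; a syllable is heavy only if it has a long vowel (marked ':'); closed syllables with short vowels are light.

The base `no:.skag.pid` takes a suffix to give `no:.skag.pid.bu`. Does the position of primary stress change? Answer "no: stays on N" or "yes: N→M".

yes: 1→2

Base `no:.skag.pid` (3 syllables):
  Weights: 1 no: H, 2 skag L, 3 pid L.
  The penult (syllable 2, skag) is light, so stress falls on the antepenult (syllable 1, no:).
  → primary stress on syllable 1.
Suffixed `no:.skag.pid.bu` (4 syllables):
  Weights: 2 skag L, 3 pid L, 4 bu L.
  The penult (syllable 3, pid) is light, so stress falls on the antepenult (syllable 2, skag).
  → primary stress on syllable 2.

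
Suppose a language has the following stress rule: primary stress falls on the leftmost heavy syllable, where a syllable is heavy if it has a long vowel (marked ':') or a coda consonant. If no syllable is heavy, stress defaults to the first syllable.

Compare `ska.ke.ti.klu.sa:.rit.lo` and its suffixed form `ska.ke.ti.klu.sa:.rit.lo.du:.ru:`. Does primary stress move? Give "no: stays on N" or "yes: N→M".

no: stays on 5

Base `ska.ke.ti.klu.sa:.rit.lo` (7 syllables):
  Weights: 1 ska L, 2 ke L, 3 ti L, 4 klu L, 5 sa: H, 6 rit H, 7 lo L.
  Heavy syllables in the domain: 5, 6. The leftmost is syllable 5 (sa:).
  → primary stress on syllable 5.
Suffixed `ska.ke.ti.klu.sa:.rit.lo.du:.ru:` (9 syllables):
  Weights: 1 ska L, 2 ke L, 3 ti L, 4 klu L, 5 sa: H, 6 rit H, 7 lo L, 8 du: H, 9 ru: H.
  Heavy syllables in the domain: 5, 6, 8, 9. The leftmost is syllable 5 (sa:).
  → primary stress on syllable 5.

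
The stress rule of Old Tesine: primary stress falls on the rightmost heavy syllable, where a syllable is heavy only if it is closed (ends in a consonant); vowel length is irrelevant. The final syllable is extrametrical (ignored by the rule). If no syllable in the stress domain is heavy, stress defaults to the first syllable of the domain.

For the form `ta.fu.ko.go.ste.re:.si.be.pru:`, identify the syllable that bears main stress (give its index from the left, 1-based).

The final syllable (9, pru:) is extrametrical; the stress domain is syllables 1–8.
Weights: 1 ta L, 2 fu L, 3 ko L, 4 go L, 5 ste L, 6 re: L, 7 si L, 8 be L.
No heavy syllable in the domain; default to the first syllable of the domain = syllable 1.
Primary stress: syllable 1 → ˈta.fu.ko.go.ste.re:.si.be.pru:.

1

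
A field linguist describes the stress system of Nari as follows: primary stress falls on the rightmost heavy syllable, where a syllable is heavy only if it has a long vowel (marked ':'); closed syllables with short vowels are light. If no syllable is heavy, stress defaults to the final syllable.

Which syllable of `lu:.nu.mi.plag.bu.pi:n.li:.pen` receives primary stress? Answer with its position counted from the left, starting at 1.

7

Weights: 1 lu: H, 2 nu L, 3 mi L, 4 plag L, 5 bu L, 6 pi:n H, 7 li: H, 8 pen L.
Heavy syllables in the domain: 1, 6, 7. The rightmost is syllable 7 (li:).
Primary stress: syllable 7 → lu:.nu.mi.plag.bu.pi:n.ˈli:.pen.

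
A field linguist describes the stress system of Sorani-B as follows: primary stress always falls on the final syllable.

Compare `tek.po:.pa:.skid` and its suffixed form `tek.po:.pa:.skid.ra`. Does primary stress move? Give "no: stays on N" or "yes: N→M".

Base `tek.po:.pa:.skid` (4 syllables):
  The word has 4 syllables; the final syllable is syllable 4 (skid).
  → primary stress on syllable 4.
Suffixed `tek.po:.pa:.skid.ra` (5 syllables):
  The word has 5 syllables; the final syllable is syllable 5 (ra).
  → primary stress on syllable 5.

yes: 4→5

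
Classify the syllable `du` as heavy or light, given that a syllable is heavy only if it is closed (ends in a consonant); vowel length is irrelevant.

light

`du`: short vowel, open (no coda). Open (no coda) → light.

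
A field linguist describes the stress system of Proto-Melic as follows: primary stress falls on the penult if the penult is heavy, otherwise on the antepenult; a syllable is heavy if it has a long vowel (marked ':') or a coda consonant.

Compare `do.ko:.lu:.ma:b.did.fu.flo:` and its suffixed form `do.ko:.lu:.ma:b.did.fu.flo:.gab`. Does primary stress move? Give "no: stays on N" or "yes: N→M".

Base `do.ko:.lu:.ma:b.did.fu.flo:` (7 syllables):
  Weights: 5 did H, 6 fu L, 7 flo: H.
  The penult (syllable 6, fu) is light, so stress falls on the antepenult (syllable 5, did).
  → primary stress on syllable 5.
Suffixed `do.ko:.lu:.ma:b.did.fu.flo:.gab` (8 syllables):
  Weights: 6 fu L, 7 flo: H, 8 gab H.
  The penult (syllable 7, flo:) is heavy, so it takes stress.
  → primary stress on syllable 7.

yes: 5→7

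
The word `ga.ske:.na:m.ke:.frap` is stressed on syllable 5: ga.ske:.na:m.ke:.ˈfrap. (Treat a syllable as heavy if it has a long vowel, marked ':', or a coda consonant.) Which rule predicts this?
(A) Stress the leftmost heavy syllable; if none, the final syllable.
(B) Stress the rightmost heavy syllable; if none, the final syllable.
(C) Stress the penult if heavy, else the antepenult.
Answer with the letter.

Rule A → syllable 2 (observed: 5).
Rule B → syllable 5 ✓.
Rule C → syllable 4 (observed: 5).

B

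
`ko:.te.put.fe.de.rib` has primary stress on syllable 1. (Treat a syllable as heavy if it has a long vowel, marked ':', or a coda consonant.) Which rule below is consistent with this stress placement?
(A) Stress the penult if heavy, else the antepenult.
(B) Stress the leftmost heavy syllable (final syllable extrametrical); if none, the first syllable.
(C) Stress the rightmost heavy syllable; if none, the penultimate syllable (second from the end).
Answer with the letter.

Rule A → syllable 4 (observed: 1).
Rule B → syllable 1 ✓.
Rule C → syllable 6 (observed: 1).

B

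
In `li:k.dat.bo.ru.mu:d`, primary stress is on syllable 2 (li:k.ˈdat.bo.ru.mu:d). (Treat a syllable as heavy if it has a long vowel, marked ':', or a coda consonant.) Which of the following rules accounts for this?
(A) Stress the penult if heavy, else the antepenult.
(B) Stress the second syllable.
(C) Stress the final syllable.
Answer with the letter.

B

Rule A → syllable 3 (observed: 2).
Rule B → syllable 2 ✓.
Rule C → syllable 5 (observed: 2).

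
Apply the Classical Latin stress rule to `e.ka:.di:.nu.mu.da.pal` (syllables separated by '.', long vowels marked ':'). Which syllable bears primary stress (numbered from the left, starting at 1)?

5

Classical Latin: stress the penult if heavy (long vowel or closed), else the antepenult.
Weights: 5 mu L, 6 da L, 7 pal H.
The penult (syllable 6, da) is light, so stress falls on the antepenult (syllable 5, mu).
Stress on syllable 5: e.ka:.di:.nu.ˈmu.da.pal.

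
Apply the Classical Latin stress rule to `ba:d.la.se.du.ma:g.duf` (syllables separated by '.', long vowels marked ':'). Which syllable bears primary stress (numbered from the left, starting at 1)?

5

Classical Latin: stress the penult if heavy (long vowel or closed), else the antepenult.
Weights: 4 du L, 5 ma:g H, 6 duf H.
The penult (syllable 5, ma:g) is heavy, so it takes stress.
Stress on syllable 5: ba:d.la.se.du.ˈma:g.duf.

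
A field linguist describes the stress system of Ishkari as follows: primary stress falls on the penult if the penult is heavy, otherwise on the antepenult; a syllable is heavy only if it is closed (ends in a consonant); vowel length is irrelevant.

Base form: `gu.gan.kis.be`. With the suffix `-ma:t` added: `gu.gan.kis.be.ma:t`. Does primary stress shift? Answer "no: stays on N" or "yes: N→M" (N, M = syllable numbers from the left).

no: stays on 3

Base `gu.gan.kis.be` (4 syllables):
  Weights: 2 gan H, 3 kis H, 4 be L.
  The penult (syllable 3, kis) is heavy, so it takes stress.
  → primary stress on syllable 3.
Suffixed `gu.gan.kis.be.ma:t` (5 syllables):
  Weights: 3 kis H, 4 be L, 5 ma:t H.
  The penult (syllable 4, be) is light, so stress falls on the antepenult (syllable 3, kis).
  → primary stress on syllable 3.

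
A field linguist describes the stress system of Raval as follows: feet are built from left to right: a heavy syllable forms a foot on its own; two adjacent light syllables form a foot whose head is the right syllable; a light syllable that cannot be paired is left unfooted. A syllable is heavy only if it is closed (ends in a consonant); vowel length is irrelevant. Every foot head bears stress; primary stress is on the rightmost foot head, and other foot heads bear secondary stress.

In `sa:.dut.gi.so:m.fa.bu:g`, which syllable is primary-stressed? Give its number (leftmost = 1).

Weights: 1 sa: L, 2 dut H, 3 gi L, 4 so:m H, 5 fa L, 6 bu:g H.
Parse left to right (heavy = foot alone; LL = one foot; stranded L unfooted): sa: (ˈdut) gi (ˈso:m) fa (ˈbu:g).
Foot heads: 2, 4, 6.
Primary stress on the rightmost head = syllable 6.
Primary stress: syllable 6 → sa:.dut.gi.so:m.fa.ˈbu:g.

6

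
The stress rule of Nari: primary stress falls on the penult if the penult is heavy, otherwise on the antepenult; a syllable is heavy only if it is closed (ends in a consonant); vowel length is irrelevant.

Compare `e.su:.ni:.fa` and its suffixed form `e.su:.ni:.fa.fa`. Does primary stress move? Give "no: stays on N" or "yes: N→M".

Base `e.su:.ni:.fa` (4 syllables):
  Weights: 2 su: L, 3 ni: L, 4 fa L.
  The penult (syllable 3, ni:) is light, so stress falls on the antepenult (syllable 2, su:).
  → primary stress on syllable 2.
Suffixed `e.su:.ni:.fa.fa` (5 syllables):
  Weights: 3 ni: L, 4 fa L, 5 fa L.
  The penult (syllable 4, fa) is light, so stress falls on the antepenult (syllable 3, ni:).
  → primary stress on syllable 3.

yes: 2→3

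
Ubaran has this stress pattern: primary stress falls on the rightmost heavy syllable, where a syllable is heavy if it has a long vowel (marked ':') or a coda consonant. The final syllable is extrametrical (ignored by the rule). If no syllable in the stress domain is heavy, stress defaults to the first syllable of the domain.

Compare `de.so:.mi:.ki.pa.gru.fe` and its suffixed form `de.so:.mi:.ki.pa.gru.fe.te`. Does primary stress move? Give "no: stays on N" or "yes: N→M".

no: stays on 3

Base `de.so:.mi:.ki.pa.gru.fe` (7 syllables):
  The final syllable (7, fe) is extrametrical; the stress domain is syllables 1–6.
  Weights: 1 de L, 2 so: H, 3 mi: H, 4 ki L, 5 pa L, 6 gru L.
  Heavy syllables in the domain: 2, 3. The rightmost is syllable 3 (mi:).
  → primary stress on syllable 3.
Suffixed `de.so:.mi:.ki.pa.gru.fe.te` (8 syllables):
  The final syllable (8, te) is extrametrical; the stress domain is syllables 1–7.
  Weights: 1 de L, 2 so: H, 3 mi: H, 4 ki L, 5 pa L, 6 gru L, 7 fe L.
  Heavy syllables in the domain: 2, 3. The rightmost is syllable 3 (mi:).
  → primary stress on syllable 3.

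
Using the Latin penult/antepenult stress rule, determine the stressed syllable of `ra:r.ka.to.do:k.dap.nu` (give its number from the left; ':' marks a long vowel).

5

Classical Latin: stress the penult if heavy (long vowel or closed), else the antepenult.
Weights: 4 do:k H, 5 dap H, 6 nu L.
The penult (syllable 5, dap) is heavy, so it takes stress.
Stress on syllable 5: ra:r.ka.to.do:k.ˈdap.nu.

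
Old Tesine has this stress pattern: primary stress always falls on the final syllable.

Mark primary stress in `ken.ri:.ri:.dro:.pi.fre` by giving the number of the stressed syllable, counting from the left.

6

The word has 6 syllables; the final syllable is syllable 6 (fre).
Primary stress: syllable 6 → ken.ri:.ri:.dro:.pi.ˈfre.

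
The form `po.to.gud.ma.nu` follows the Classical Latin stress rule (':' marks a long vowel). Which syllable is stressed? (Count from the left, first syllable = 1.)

3

Classical Latin: stress the penult if heavy (long vowel or closed), else the antepenult.
Weights: 3 gud H, 4 ma L, 5 nu L.
The penult (syllable 4, ma) is light, so stress falls on the antepenult (syllable 3, gud).
Stress on syllable 3: po.to.ˈgud.ma.nu.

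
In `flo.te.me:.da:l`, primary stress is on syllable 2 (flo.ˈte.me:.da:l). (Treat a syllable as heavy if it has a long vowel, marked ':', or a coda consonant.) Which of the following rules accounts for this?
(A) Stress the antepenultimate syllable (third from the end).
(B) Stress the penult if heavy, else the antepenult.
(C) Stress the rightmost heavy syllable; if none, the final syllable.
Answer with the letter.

A

Rule A → syllable 2 ✓.
Rule B → syllable 3 (observed: 2).
Rule C → syllable 4 (observed: 2).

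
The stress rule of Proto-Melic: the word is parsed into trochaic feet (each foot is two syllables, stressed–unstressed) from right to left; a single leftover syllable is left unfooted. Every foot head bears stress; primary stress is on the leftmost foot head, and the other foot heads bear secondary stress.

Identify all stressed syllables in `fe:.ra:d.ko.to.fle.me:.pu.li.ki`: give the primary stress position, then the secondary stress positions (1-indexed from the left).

primary 2, secondary 4, 6, 8

Parse right to left into trochaic (ˈσσ) feet: fe: (ˈra:d.ko) (ˈto.fle) (ˈme:.pu) (ˈli.ki). Syllable 1 is left unfooted.
Foot heads (stressed positions): 2, 4, 6, 8.
End Rule Leftmost: primary stress on the leftmost head = syllable 2.
Secondary stress on 4, 6, 8: fe:.ˈra:d.ko.ˌto.fle.ˌme:.pu.ˌli.ki.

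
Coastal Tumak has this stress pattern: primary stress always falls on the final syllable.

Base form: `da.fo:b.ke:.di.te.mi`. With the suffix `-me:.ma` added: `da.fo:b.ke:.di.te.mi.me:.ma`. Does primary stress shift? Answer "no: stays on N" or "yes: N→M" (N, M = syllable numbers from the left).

yes: 6→8

Base `da.fo:b.ke:.di.te.mi` (6 syllables):
  The word has 6 syllables; the final syllable is syllable 6 (mi).
  → primary stress on syllable 6.
Suffixed `da.fo:b.ke:.di.te.mi.me:.ma` (8 syllables):
  The word has 8 syllables; the final syllable is syllable 8 (ma).
  → primary stress on syllable 8.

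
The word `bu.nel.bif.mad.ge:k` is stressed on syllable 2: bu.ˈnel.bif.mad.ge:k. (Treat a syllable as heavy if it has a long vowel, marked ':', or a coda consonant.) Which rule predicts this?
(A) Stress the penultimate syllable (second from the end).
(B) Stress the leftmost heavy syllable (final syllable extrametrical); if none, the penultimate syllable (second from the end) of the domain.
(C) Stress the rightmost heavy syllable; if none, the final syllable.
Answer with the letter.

Rule A → syllable 4 (observed: 2).
Rule B → syllable 2 ✓.
Rule C → syllable 5 (observed: 2).

B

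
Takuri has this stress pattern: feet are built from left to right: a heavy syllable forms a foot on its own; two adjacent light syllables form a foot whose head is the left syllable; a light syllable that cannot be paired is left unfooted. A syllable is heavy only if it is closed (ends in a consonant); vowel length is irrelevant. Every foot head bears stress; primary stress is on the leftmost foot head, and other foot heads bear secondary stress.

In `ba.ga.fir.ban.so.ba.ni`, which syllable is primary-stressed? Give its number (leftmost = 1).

1

Weights: 1 ba L, 2 ga L, 3 fir H, 4 ban H, 5 so L, 6 ba L, 7 ni L.
Parse left to right (heavy = foot alone; LL = one foot; stranded L unfooted): (ˈba.ga) (ˈfir) (ˈban) (ˈso.ba) ni.
Foot heads: 1, 3, 4, 5.
Primary stress on the leftmost head = syllable 1.
Primary stress: syllable 1 → ˈba.ga.fir.ban.so.ba.ni.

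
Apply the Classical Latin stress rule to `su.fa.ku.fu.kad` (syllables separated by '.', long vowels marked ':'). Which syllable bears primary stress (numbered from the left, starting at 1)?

Classical Latin: stress the penult if heavy (long vowel or closed), else the antepenult.
Weights: 3 ku L, 4 fu L, 5 kad H.
The penult (syllable 4, fu) is light, so stress falls on the antepenult (syllable 3, ku).
Stress on syllable 3: su.fa.ˈku.fu.kad.

3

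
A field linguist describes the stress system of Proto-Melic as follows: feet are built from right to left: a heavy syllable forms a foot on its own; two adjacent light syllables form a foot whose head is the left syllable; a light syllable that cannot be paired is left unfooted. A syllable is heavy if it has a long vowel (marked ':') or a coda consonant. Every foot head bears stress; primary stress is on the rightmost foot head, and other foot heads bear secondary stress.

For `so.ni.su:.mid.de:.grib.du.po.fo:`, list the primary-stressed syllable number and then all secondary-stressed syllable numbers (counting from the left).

Weights: 1 so L, 2 ni L, 3 su: H, 4 mid H, 5 de: H, 6 grib H, 7 du L, 8 po L, 9 fo: H.
Parse right to left (heavy = foot alone; LL = one foot; stranded L unfooted): (ˈso.ni) (ˈsu:) (ˈmid) (ˈde:) (ˈgrib) (ˈdu.po) (ˈfo:).
Foot heads: 1, 3, 4, 5, 6, 7, 9.
Primary stress on the rightmost head = syllable 9.
Secondary stress on 1, 3, 4, 5, 6, 7: ˌso.ni.ˌsu:.ˌmid.ˌde:.ˌgrib.ˌdu.po.ˈfo:.

primary 9, secondary 1, 3, 4, 5, 6, 7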